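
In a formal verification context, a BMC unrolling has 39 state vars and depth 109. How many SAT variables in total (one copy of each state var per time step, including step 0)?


BMC unrolls to depth k, creating one copy of each state var for steps 0..k.
Step count = 109 + 1 = 110 (steps 0 through 109)
Vars per step = 39
Total = 39 * 110 = 4290

4290


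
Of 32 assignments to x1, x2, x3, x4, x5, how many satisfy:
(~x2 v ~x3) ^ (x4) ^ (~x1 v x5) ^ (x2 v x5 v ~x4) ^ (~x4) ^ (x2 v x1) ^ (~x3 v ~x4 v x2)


CNF with 7 clauses over 5 vars (32 assignments).
An assignment satisfies CNF iff every clause has >=1 true literal.
Check each row (bits = x1,x2,x3,x4,x5; clause T/F shown):
  row 0 [00000]: clauses=TFTTTFT -> 0
  row 1 [00001]: clauses=TFTTTFT -> 0
  row 2 [00010]: clauses=TTTFFFT -> 0
  row 3 [00011]: clauses=TTTTFFT -> 0
  row 4 [00100]: clauses=TFTTTFT -> 0
  row 5 [00101]: clauses=TFTTTFT -> 0
  row 6 [00110]: clauses=TTTFFFF -> 0
  row 7 [00111]: clauses=TTTTFFF -> 0
  row 8 [01000]: clauses=TFTTTTT -> 0
  row 9 [01001]: clauses=TFTTTTT -> 0
  row 10 [01010]: clauses=TTTTFTT -> 0
  row 11 [01011]: clauses=TTTTFTT -> 0
  row 12 [01100]: clauses=FFTTTTT -> 0
  row 13 [01101]: clauses=FFTTTTT -> 0
  row 14 [01110]: clauses=FTTTFTT -> 0
  row 15 [01111]: clauses=FTTTFTT -> 0
  row 16 [10000]: clauses=TFFTTTT -> 0
  row 17 [10001]: clauses=TFTTTTT -> 0
  row 18 [10010]: clauses=TTFFFTT -> 0
  row 19 [10011]: clauses=TTTTFTT -> 0
  row 20 [10100]: clauses=TFFTTTT -> 0
  row 21 [10101]: clauses=TFTTTTT -> 0
  row 22 [10110]: clauses=TTFFFTF -> 0
  row 23 [10111]: clauses=TTTTFTF -> 0
  row 24 [11000]: clauses=TFFTTTT -> 0
  row 25 [11001]: clauses=TFTTTTT -> 0
  row 26 [11010]: clauses=TTFTFTT -> 0
  row 27 [11011]: clauses=TTTTFTT -> 0
  row 28 [11100]: clauses=FFFTTTT -> 0
  row 29 [11101]: clauses=FFTTTTT -> 0
  row 30 [11110]: clauses=FTFTFTT -> 0
  row 31 [11111]: clauses=FTTTFTT -> 0
Full result column, 8 rows per line (x1,x2 fixed per line; x3,x4,x5 runs 000..111 left to right):
  rows 0-7 [x1,x2=00]: 00000000  (ones: 0)
  rows 8-15 [x1,x2=01]: 00000000  (ones: 0)
  rows 16-23 [x1,x2=10]: 00000000  (ones: 0)
  rows 24-31 [x1,x2=11]: 00000000  (ones: 0)
Satisfying assignments = 0+0+0+0 = 0

0


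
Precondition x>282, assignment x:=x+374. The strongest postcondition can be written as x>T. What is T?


Formula: sp(P, x:=E) = exists old_x. (x = E[old_x/x]) AND P[old_x/x] (old_x is the value of x before the assignment; eliminate old_x by solving x = E[old_x/x] for old_x)
Step 1: Precondition P: x>282, i.e. old_x > 282
Step 2: Assignment gives x = old_x + 374, so old_x = x - 374
Step 3: Substitute into P: x - 374 > 282
Step 4: Simplify: x > 282+374 = 656

656


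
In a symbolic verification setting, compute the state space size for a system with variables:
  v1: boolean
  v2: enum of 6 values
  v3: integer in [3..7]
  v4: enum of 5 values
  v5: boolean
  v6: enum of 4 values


State space = product of domain sizes of all variables.
Domain sizes:
  v1 (boolean): 2
  v2 (enum of 6 values): 6
  v3 (integer in [3..7]): 5
  v4 (enum of 5 values): 5
  v5 (boolean): 2
  v6 (enum of 4 values): 4
Product = 2 * 6 * 5 * 5 * 2 * 4 = 2400

2400


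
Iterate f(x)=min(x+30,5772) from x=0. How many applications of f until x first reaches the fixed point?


Step 1: x=0, cap=5772, increment=30
Step 2: x grows by 30 each step until capped at 5772; fixed point is x=5772
Step 3: iterations = ceil(5772/30) = 193

193


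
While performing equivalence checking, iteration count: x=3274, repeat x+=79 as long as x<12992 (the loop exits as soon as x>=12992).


Step 1: x goes from 3274 toward 12992 by 79; the body runs while x<12992, so iterations = ceil((bound-start)/step)
Step 2: Distance=9718
Step 3: ceil(9718/79)=124

124


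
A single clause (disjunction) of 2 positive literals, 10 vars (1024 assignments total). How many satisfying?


Step 1: Total=2^10=1024
Step 2: Unsat when all 2 false: 2^8=256
Step 3: Sat=1024-256=768

768


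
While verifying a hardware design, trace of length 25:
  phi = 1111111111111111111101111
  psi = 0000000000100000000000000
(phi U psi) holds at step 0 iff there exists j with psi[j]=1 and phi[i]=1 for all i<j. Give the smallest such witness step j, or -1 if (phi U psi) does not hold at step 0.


(phi U psi) at 0: need smallest j with psi[j]=1 and phi[i]=1 for all i in [0,j).
Scan from step 0:
  step 0: phi=1, psi=0 -> continue
  step 1: phi=1, psi=0 -> continue
  step 2: phi=1, psi=0 -> continue
  step 3: phi=1, psi=0 -> continue
  step 10: psi=1 and phi held for [0,10) -> witness found
Witness step = 10

10


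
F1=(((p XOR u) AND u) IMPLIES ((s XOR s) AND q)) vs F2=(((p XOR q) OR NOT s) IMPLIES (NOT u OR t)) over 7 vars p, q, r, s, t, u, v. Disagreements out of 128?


F1 = (((p XOR u) AND u) IMPLIES ((s XOR s) AND q))
F2 = (((p XOR q) OR NOT s) IMPLIES (NOT u OR t))
Evaluate both on each of 128 rows (bits = p,q,r,s,t,u,v):
  row 0 [0000000]: F1=1 F2=1 -> 0
  row 1 [0000001]: F1=1 F2=1 -> 0
  row 2 [0000010]: F1=0 F2=0 -> 0
  row 3 [0000011]: F1=0 F2=0 -> 0
  row 4 [0000100]: F1=1 F2=1 -> 0
  (every remaining row is evaluated the same way; all 128 results are listed next)
Full result column, 8 rows per line (p,q,r,s fixed per line; t,u,v runs 000..111 left to right):
  rows 0-7 [p,q,r,s=0000]: 00000011  (ones: 2)
  rows 8-15 [p,q,r,s=0001]: 00110011  (ones: 4)
  rows 16-23 [p,q,r,s=0010]: 00000011  (ones: 2)
  rows 24-31 [p,q,r,s=0011]: 00110011  (ones: 4)
  rows 32-39 [p,q,r,s=0100]: 00000011  (ones: 2)
  rows 40-47 [p,q,r,s=0101]: 00000011  (ones: 2)
  rows 48-55 [p,q,r,s=0110]: 00000011  (ones: 2)
  rows 56-63 [p,q,r,s=0111]: 00000011  (ones: 2)
  rows 64-71 [p,q,r,s=1000]: 00110000  (ones: 2)
  rows 72-79 [p,q,r,s=1001]: 00110000  (ones: 2)
  rows 80-87 [p,q,r,s=1010]: 00110000  (ones: 2)
  rows 88-95 [p,q,r,s=1011]: 00110000  (ones: 2)
  rows 96-103 [p,q,r,s=1100]: 00110000  (ones: 2)
  rows 104-111 [p,q,r,s=1101]: 00000000  (ones: 0)
  rows 112-119 [p,q,r,s=1110]: 00110000  (ones: 2)
  rows 120-127 [p,q,r,s=1111]: 00000000  (ones: 0)
Disagreements = 2+4+2+4+2+2+2+2+2+2+2+2+2+0+2+0 = 32

32


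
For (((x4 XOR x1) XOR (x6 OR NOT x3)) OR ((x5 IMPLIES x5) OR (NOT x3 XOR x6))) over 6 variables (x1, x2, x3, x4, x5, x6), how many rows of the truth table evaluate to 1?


Formula: (((x4 XOR x1) XOR (x6 OR NOT x3)) OR ((x5 IMPLIES x5) OR (NOT x3 XOR x6))) over 6 vars (64 rows)
Evaluate each row (x1, x2, x3, x4, x5, x6 as bits, MSB first):
  row 0 [000000]: (((0 XOR 0) XOR (0 OR NOT 0)) OR ((0 IMPLIES 0) OR (NOT 0 XOR 0))) -> 1
  row 1 [000001]: (((0 XOR 0) XOR (1 OR NOT 0)) OR ((0 IMPLIES 0) OR (NOT 0 XOR 1))) -> 1
  row 2 [000010]: (((0 XOR 0) XOR (0 OR NOT 0)) OR ((1 IMPLIES 1) OR (NOT 0 XOR 0))) -> 1
  row 3 [000011]: (((0 XOR 0) XOR (1 OR NOT 0)) OR ((1 IMPLIES 1) OR (NOT 0 XOR 1))) -> 1
  row 4 [000100]: (((1 XOR 0) XOR (0 OR NOT 0)) OR ((0 IMPLIES 0) OR (NOT 0 XOR 0))) -> 1
  (every remaining row is evaluated the same way; all 64 results are listed next)
Full result column, 8 rows per line (x1,x2,x3 fixed per line; x4,x5,x6 runs 000..111 left to right):
  rows 0-7 [x1,x2,x3=000]: 11111111  (ones: 8)
  rows 8-15 [x1,x2,x3=001]: 11111111  (ones: 8)
  rows 16-23 [x1,x2,x3=010]: 11111111  (ones: 8)
  rows 24-31 [x1,x2,x3=011]: 11111111  (ones: 8)
  rows 32-39 [x1,x2,x3=100]: 11111111  (ones: 8)
  rows 40-47 [x1,x2,x3=101]: 11111111  (ones: 8)
  rows 48-55 [x1,x2,x3=110]: 11111111  (ones: 8)
  rows 56-63 [x1,x2,x3=111]: 11111111  (ones: 8)
Count of 1-rows = 8+8+8+8+8+8+8+8 = 64

64


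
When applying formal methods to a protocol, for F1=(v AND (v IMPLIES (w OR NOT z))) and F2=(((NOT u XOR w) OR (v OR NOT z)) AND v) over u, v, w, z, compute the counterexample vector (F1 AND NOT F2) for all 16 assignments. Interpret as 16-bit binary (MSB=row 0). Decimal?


F1 = (v AND (v IMPLIES (w OR NOT z)))
F2 = (((NOT u XOR w) OR (v OR NOT z)) AND v)
Counterexample to F1=>F2 is where F1=1 and F2=0.
Evaluate each row (bits = u,v,w,z, MSB first):
  row 0 [0000]: F1=0 F2=0 -> F1&~F2 -> 0
  row 1 [0001]: F1=0 F2=0 -> F1&~F2 -> 0
  row 2 [0010]: F1=0 F2=0 -> F1&~F2 -> 0
  row 3 [0011]: F1=0 F2=0 -> F1&~F2 -> 0
  row 4 [0100]: F1=1 F2=1 -> F1&~F2 -> 0
  row 5 [0101]: F1=0 F2=1 -> F1&~F2 -> 0
  row 6 [0110]: F1=1 F2=1 -> F1&~F2 -> 0
  row 7 [0111]: F1=1 F2=1 -> F1&~F2 -> 0
  row 8 [1000]: F1=0 F2=0 -> F1&~F2 -> 0
  row 9 [1001]: F1=0 F2=0 -> F1&~F2 -> 0
  row 10 [1010]: F1=0 F2=0 -> F1&~F2 -> 0
  row 11 [1011]: F1=0 F2=0 -> F1&~F2 -> 0
  row 12 [1100]: F1=1 F2=1 -> F1&~F2 -> 0
  row 13 [1101]: F1=0 F2=1 -> F1&~F2 -> 0
  row 14 [1110]: F1=1 F2=1 -> F1&~F2 -> 0
  row 15 [1111]: F1=1 F2=1 -> F1&~F2 -> 0
Full result column, 4 rows per line (u,v fixed per line; w,z runs 00..11 left to right):
  rows 0-3 [u,v=00]: 0000  = hex 0
  rows 4-7 [u,v=01]: 0000  = hex 0
  rows 8-11 [u,v=10]: 0000  = hex 0
  rows 12-15 [u,v=11]: 0000  = hex 0
Counterexample vector (row 0 .. row 15) = 0000000000000000
Output column grouped in 4s = 0000 0000 0000 0000 = 0x0000
Convert to decimal digit by digit (value = value*16 + digit):
  0 -> 0
  0*16 + 0 = 0
  0*16 + 0 = 0
  0*16 + 0 = 0
Decimal = 0

0


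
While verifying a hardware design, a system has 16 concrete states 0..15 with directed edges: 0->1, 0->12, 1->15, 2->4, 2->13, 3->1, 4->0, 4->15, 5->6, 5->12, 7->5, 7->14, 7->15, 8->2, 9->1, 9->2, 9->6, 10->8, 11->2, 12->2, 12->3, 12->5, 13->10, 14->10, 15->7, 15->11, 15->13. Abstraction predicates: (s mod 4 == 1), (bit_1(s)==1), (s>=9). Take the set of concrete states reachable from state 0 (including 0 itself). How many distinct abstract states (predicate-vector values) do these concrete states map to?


BFS from 0:
Concrete reachable: {0, 1, 2, 3, 4, 5, 6, 7, 8, 10, 11, 12, 13, 14, 15}
Abstract via predicates (s mod 4 == 1), (bit_1(s)==1), (s>=9):
  (0,0,0) <- {0, 4, 8}
  (0,0,1) <- {12}
  (0,1,0) <- {2, 3, 6, 7}
  (0,1,1) <- {10, 11, 14, 15}
  (1,0,0) <- {1, 5}
  (1,0,1) <- {13}
Distinct abstract states = 6

6


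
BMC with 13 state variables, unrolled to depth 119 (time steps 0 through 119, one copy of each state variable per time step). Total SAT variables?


BMC unrolls to depth k, creating one copy of each state var for steps 0..k.
Step count = 119 + 1 = 120 (steps 0 through 119)
Vars per step = 13
Total = 13 * 120 = 1560

1560


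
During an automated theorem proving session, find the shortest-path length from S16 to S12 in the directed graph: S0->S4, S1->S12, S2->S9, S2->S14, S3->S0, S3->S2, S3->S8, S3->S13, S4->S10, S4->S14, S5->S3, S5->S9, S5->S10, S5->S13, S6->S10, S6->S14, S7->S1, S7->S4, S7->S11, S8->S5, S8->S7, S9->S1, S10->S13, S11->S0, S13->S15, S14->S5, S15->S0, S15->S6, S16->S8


BFS layer-by-layer from S16:
  dist 0: {S16}
  dist 1: {S8}
  dist 2: {S5, S7}
  dist 3: {S1, S3, S4, S9, S10, S11, S13}
  dist 4: {S0, S2, S12, S14, S15}
  -> S12 reached at distance 4
Shortest path length = 4

4


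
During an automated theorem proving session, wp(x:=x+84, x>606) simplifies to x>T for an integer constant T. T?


Formula: wp(x:=E, P) = P[E/x] (substitute E for x in postcondition)
Step 1: Postcondition: x>606
Step 2: Substitute x+84 for x: x+84>606
Step 3: Solve for x: x > 606-84 = 522

522


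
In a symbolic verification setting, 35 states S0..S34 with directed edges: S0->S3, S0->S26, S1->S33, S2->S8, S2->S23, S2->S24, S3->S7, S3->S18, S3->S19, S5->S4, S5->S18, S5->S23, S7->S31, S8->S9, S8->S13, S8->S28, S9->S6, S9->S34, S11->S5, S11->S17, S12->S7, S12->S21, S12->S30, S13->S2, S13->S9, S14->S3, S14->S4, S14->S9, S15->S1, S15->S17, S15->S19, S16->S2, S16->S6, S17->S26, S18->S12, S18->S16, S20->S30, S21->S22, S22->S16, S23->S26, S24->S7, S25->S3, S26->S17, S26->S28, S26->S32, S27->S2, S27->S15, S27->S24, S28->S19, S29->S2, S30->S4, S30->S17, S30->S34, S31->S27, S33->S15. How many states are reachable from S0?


BFS from S0:
  layer 0: {S0}
  layer 1: {S3, S26}
  layer 2: {S7, S17, S18, S19, S28, S32}
  layer 3: {S12, S16, S31}
  layer 4: {S2, S6, S21, S27, S30}
  layer 5: {S4, S8, S15, S22, S23, S24, S34}
  layer 6: {S1, S9, S13}
  layer 7: {S33}
Reachable set: {S0, S1, S2, S3, S4, S6, S7, S8, S9, S12, S13, S15, S16, S17, S18, S19, S21, S22, S23, S24, S26, S27, S28, S30, S31, S32, S33, S34}
Count = 28

28


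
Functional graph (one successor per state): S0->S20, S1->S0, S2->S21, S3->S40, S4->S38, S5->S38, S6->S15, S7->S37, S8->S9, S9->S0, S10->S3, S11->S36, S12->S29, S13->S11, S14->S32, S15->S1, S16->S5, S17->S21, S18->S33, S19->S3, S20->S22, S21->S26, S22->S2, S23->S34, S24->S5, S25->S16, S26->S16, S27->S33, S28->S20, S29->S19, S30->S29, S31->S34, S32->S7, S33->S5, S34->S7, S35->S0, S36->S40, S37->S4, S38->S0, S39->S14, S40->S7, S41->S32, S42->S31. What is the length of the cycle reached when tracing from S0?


Trace from S0 until a state repeats:
  S0 -> S20 -> S22 -> S2 -> S21 -> S26 -> S16 -> S5 -> S38 -> S0
S0 first seen at step 0, revisited at step 9.
Cycle length = 9 - 0 = 9

9


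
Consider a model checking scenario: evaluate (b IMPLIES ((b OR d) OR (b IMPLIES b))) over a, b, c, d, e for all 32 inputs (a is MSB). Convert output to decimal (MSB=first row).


Formula: (b IMPLIES ((b OR d) OR (b IMPLIES b))) over a, b, c, d, e (32 rows)
Evaluate each row (bits = a,b,c,d,e, MSB first):
  row 0 [00000]: (0 IMPLIES ((0 OR 0) OR (0 IMPLIES 0))) -> 1
  row 1 [00001]: (0 IMPLIES ((0 OR 0) OR (0 IMPLIES 0))) -> 1
  row 2 [00010]: (0 IMPLIES ((0 OR 1) OR (0 IMPLIES 0))) -> 1
  row 3 [00011]: (0 IMPLIES ((0 OR 1) OR (0 IMPLIES 0))) -> 1
  row 4 [00100]: (0 IMPLIES ((0 OR 0) OR (0 IMPLIES 0))) -> 1
  row 5 [00101]: (0 IMPLIES ((0 OR 0) OR (0 IMPLIES 0))) -> 1
  row 6 [00110]: (0 IMPLIES ((0 OR 1) OR (0 IMPLIES 0))) -> 1
  row 7 [00111]: (0 IMPLIES ((0 OR 1) OR (0 IMPLIES 0))) -> 1
  row 8 [01000]: (1 IMPLIES ((1 OR 0) OR (1 IMPLIES 1))) -> 1
  row 9 [01001]: (1 IMPLIES ((1 OR 0) OR (1 IMPLIES 1))) -> 1
  row 10 [01010]: (1 IMPLIES ((1 OR 1) OR (1 IMPLIES 1))) -> 1
  row 11 [01011]: (1 IMPLIES ((1 OR 1) OR (1 IMPLIES 1))) -> 1
  row 12 [01100]: (1 IMPLIES ((1 OR 0) OR (1 IMPLIES 1))) -> 1
  row 13 [01101]: (1 IMPLIES ((1 OR 0) OR (1 IMPLIES 1))) -> 1
  row 14 [01110]: (1 IMPLIES ((1 OR 1) OR (1 IMPLIES 1))) -> 1
  row 15 [01111]: (1 IMPLIES ((1 OR 1) OR (1 IMPLIES 1))) -> 1
  row 16 [10000]: (0 IMPLIES ((0 OR 0) OR (0 IMPLIES 0))) -> 1
  row 17 [10001]: (0 IMPLIES ((0 OR 0) OR (0 IMPLIES 0))) -> 1
  row 18 [10010]: (0 IMPLIES ((0 OR 1) OR (0 IMPLIES 0))) -> 1
  row 19 [10011]: (0 IMPLIES ((0 OR 1) OR (0 IMPLIES 0))) -> 1
  row 20 [10100]: (0 IMPLIES ((0 OR 0) OR (0 IMPLIES 0))) -> 1
  row 21 [10101]: (0 IMPLIES ((0 OR 0) OR (0 IMPLIES 0))) -> 1
  row 22 [10110]: (0 IMPLIES ((0 OR 1) OR (0 IMPLIES 0))) -> 1
  row 23 [10111]: (0 IMPLIES ((0 OR 1) OR (0 IMPLIES 0))) -> 1
  row 24 [11000]: (1 IMPLIES ((1 OR 0) OR (1 IMPLIES 1))) -> 1
  row 25 [11001]: (1 IMPLIES ((1 OR 0) OR (1 IMPLIES 1))) -> 1
  row 26 [11010]: (1 IMPLIES ((1 OR 1) OR (1 IMPLIES 1))) -> 1
  row 27 [11011]: (1 IMPLIES ((1 OR 1) OR (1 IMPLIES 1))) -> 1
  row 28 [11100]: (1 IMPLIES ((1 OR 0) OR (1 IMPLIES 1))) -> 1
  row 29 [11101]: (1 IMPLIES ((1 OR 0) OR (1 IMPLIES 1))) -> 1
  row 30 [11110]: (1 IMPLIES ((1 OR 1) OR (1 IMPLIES 1))) -> 1
  row 31 [11111]: (1 IMPLIES ((1 OR 1) OR (1 IMPLIES 1))) -> 1
Full result column, 4 rows per line (a,b,c fixed per line; d,e runs 00..11 left to right):
  rows 0-3 [a,b,c=000]: 1111  = hex F
  rows 4-7 [a,b,c=001]: 1111  = hex F
  rows 8-11 [a,b,c=010]: 1111  = hex F
  rows 12-15 [a,b,c=011]: 1111  = hex F
  rows 16-19 [a,b,c=100]: 1111  = hex F
  rows 20-23 [a,b,c=101]: 1111  = hex F
  rows 24-27 [a,b,c=110]: 1111  = hex F
  rows 28-31 [a,b,c=111]: 1111  = hex F
Output column (row 0 .. row 31) = 11111111111111111111111111111111
Output column grouped in 4s = 1111 1111 1111 1111 1111 1111 1111 1111 = 0xFFFFFFFF
Convert to decimal digit by digit (value = value*16 + digit):
  F -> 15
  15*16 + 15 (F) = 255
  255*16 + 15 (F) = 4095
  4095*16 + 15 (F) = 65535
  65535*16 + 15 (F) = 1048575
  1048575*16 + 15 (F) = 16777215
  16777215*16 + 15 (F) = 268435455
  268435455*16 + 15 (F) = 4294967295
Decimal = 4294967295

4294967295


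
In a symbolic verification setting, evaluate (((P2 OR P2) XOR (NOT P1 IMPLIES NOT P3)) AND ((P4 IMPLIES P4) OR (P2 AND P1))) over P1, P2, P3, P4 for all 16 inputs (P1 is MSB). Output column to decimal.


Formula: (((P2 OR P2) XOR (NOT P1 IMPLIES NOT P3)) AND ((P4 IMPLIES P4) OR (P2 AND P1))) over P1, P2, P3, P4 (16 rows)
Evaluate each row (bits = P1,P2,P3,P4, MSB first):
  row 0 [0000]: (((0 OR 0) XOR (NOT 0 IMPLIES NOT 0)) AND ((0 IMPLIES 0) OR (0 AND 0))) -> 1
  row 1 [0001]: (((0 OR 0) XOR (NOT 0 IMPLIES NOT 0)) AND ((1 IMPLIES 1) OR (0 AND 0))) -> 1
  row 2 [0010]: (((0 OR 0) XOR (NOT 0 IMPLIES NOT 1)) AND ((0 IMPLIES 0) OR (0 AND 0))) -> 0
  row 3 [0011]: (((0 OR 0) XOR (NOT 0 IMPLIES NOT 1)) AND ((1 IMPLIES 1) OR (0 AND 0))) -> 0
  row 4 [0100]: (((1 OR 1) XOR (NOT 0 IMPLIES NOT 0)) AND ((0 IMPLIES 0) OR (1 AND 0))) -> 0
  row 5 [0101]: (((1 OR 1) XOR (NOT 0 IMPLIES NOT 0)) AND ((1 IMPLIES 1) OR (1 AND 0))) -> 0
  row 6 [0110]: (((1 OR 1) XOR (NOT 0 IMPLIES NOT 1)) AND ((0 IMPLIES 0) OR (1 AND 0))) -> 1
  row 7 [0111]: (((1 OR 1) XOR (NOT 0 IMPLIES NOT 1)) AND ((1 IMPLIES 1) OR (1 AND 0))) -> 1
  row 8 [1000]: (((0 OR 0) XOR (NOT 1 IMPLIES NOT 0)) AND ((0 IMPLIES 0) OR (0 AND 1))) -> 1
  row 9 [1001]: (((0 OR 0) XOR (NOT 1 IMPLIES NOT 0)) AND ((1 IMPLIES 1) OR (0 AND 1))) -> 1
  row 10 [1010]: (((0 OR 0) XOR (NOT 1 IMPLIES NOT 1)) AND ((0 IMPLIES 0) OR (0 AND 1))) -> 1
  row 11 [1011]: (((0 OR 0) XOR (NOT 1 IMPLIES NOT 1)) AND ((1 IMPLIES 1) OR (0 AND 1))) -> 1
  row 12 [1100]: (((1 OR 1) XOR (NOT 1 IMPLIES NOT 0)) AND ((0 IMPLIES 0) OR (1 AND 1))) -> 0
  row 13 [1101]: (((1 OR 1) XOR (NOT 1 IMPLIES NOT 0)) AND ((1 IMPLIES 1) OR (1 AND 1))) -> 0
  row 14 [1110]: (((1 OR 1) XOR (NOT 1 IMPLIES NOT 1)) AND ((0 IMPLIES 0) OR (1 AND 1))) -> 0
  row 15 [1111]: (((1 OR 1) XOR (NOT 1 IMPLIES NOT 1)) AND ((1 IMPLIES 1) OR (1 AND 1))) -> 0
Full result column, 4 rows per line (P1,P2 fixed per line; P3,P4 runs 00..11 left to right):
  rows 0-3 [P1,P2=00]: 1100  = hex C
  rows 4-7 [P1,P2=01]: 0011  = hex 3
  rows 8-11 [P1,P2=10]: 1111  = hex F
  rows 12-15 [P1,P2=11]: 0000  = hex 0
Output column (row 0 .. row 15) = 1100001111110000
Output column grouped in 4s = 1100 0011 1111 0000 = 0xC3F0
Convert to decimal digit by digit (value = value*16 + digit):
  C -> 12
  12*16 + 3 = 195
  195*16 + 15 (F) = 3135
  3135*16 + 0 = 50160
Decimal = 50160

50160


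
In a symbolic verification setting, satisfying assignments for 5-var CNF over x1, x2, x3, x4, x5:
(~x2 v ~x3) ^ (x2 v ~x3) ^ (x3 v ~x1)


CNF with 3 clauses over 5 vars (32 assignments).
An assignment satisfies CNF iff every clause has >=1 true literal.
Check each row (bits = x1,x2,x3,x4,x5; clause T/F shown):
  row 0 [00000]: clauses=TTT -> 1
  row 1 [00001]: clauses=TTT -> 1
  row 2 [00010]: clauses=TTT -> 1
  row 3 [00011]: clauses=TTT -> 1
  row 4 [00100]: clauses=TFT -> 0
  row 5 [00101]: clauses=TFT -> 0
  row 6 [00110]: clauses=TFT -> 0
  row 7 [00111]: clauses=TFT -> 0
  row 8 [01000]: clauses=TTT -> 1
  row 9 [01001]: clauses=TTT -> 1
  row 10 [01010]: clauses=TTT -> 1
  row 11 [01011]: clauses=TTT -> 1
  row 12 [01100]: clauses=FTT -> 0
  row 13 [01101]: clauses=FTT -> 0
  row 14 [01110]: clauses=FTT -> 0
  row 15 [01111]: clauses=FTT -> 0
  row 16 [10000]: clauses=TTF -> 0
  row 17 [10001]: clauses=TTF -> 0
  row 18 [10010]: clauses=TTF -> 0
  row 19 [10011]: clauses=TTF -> 0
  row 20 [10100]: clauses=TFT -> 0
  row 21 [10101]: clauses=TFT -> 0
  row 22 [10110]: clauses=TFT -> 0
  row 23 [10111]: clauses=TFT -> 0
  row 24 [11000]: clauses=TTF -> 0
  row 25 [11001]: clauses=TTF -> 0
  row 26 [11010]: clauses=TTF -> 0
  row 27 [11011]: clauses=TTF -> 0
  row 28 [11100]: clauses=FTT -> 0
  row 29 [11101]: clauses=FTT -> 0
  row 30 [11110]: clauses=FTT -> 0
  row 31 [11111]: clauses=FTT -> 0
Full result column, 8 rows per line (x1,x2 fixed per line; x3,x4,x5 runs 000..111 left to right):
  rows 0-7 [x1,x2=00]: 11110000  (ones: 4)
  rows 8-15 [x1,x2=01]: 11110000  (ones: 4)
  rows 16-23 [x1,x2=10]: 00000000  (ones: 0)
  rows 24-31 [x1,x2=11]: 00000000  (ones: 0)
Satisfying assignments = 4+4+0+0 = 8

8


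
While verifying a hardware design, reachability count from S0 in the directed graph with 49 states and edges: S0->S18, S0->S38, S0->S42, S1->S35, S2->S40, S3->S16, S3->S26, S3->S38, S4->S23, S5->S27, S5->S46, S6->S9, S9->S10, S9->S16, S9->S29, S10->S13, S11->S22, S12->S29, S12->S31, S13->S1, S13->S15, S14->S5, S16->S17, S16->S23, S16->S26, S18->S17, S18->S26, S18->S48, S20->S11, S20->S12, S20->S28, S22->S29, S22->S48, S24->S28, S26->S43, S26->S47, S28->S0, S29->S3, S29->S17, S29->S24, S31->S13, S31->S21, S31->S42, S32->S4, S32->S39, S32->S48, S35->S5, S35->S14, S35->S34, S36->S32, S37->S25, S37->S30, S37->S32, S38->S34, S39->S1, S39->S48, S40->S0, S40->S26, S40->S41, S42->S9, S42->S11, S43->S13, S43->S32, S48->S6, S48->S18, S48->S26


BFS from S0:
  layer 0: {S0}
  layer 1: {S18, S38, S42}
  layer 2: {S9, S11, S17, S26, S34, S48}
  layer 3: {S6, S10, S16, S22, S29, S43, S47}
  layer 4: {S3, S13, S23, S24, S32}
  layer 5: {S1, S4, S15, S28, S39}
  layer 6: {S35}
  layer 7: {S5, S14}
  layer 8: {S27, S46}
Reachable set: {S0, S1, S3, S4, S5, S6, S9, S10, S11, S13, S14, S15, S16, S17, S18, S22, S23, S24, S26, S27, S28, S29, S32, S34, S35, S38, S39, S42, S43, S46, S47, S48}
Count = 32

32


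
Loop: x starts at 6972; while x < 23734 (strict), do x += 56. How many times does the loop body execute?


Step 1: x goes from 6972 toward 23734 by 56; the body runs while x<23734, so iterations = ceil((bound-start)/step)
Step 2: Distance=16762
Step 3: ceil(16762/56)=300

300


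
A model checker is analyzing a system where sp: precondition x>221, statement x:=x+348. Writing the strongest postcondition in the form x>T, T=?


Formula: sp(P, x:=E) = exists old_x. (x = E[old_x/x]) AND P[old_x/x] (old_x is the value of x before the assignment; eliminate old_x by solving x = E[old_x/x] for old_x)
Step 1: Precondition P: x>221, i.e. old_x > 221
Step 2: Assignment gives x = old_x + 348, so old_x = x - 348
Step 3: Substitute into P: x - 348 > 221
Step 4: Simplify: x > 221+348 = 569

569


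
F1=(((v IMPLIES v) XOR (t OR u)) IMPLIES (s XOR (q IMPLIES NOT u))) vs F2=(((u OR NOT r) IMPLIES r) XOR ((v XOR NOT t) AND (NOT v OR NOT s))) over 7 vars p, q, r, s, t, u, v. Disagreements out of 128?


F1 = (((v IMPLIES v) XOR (t OR u)) IMPLIES (s XOR (q IMPLIES NOT u)))
F2 = (((u OR NOT r) IMPLIES r) XOR ((v XOR NOT t) AND (NOT v OR NOT s)))
Evaluate both on each of 128 rows (bits = p,q,r,s,t,u,v):
  row 0 [0000000]: F1=1 F2=1 -> 0
  row 1 [0000001]: F1=1 F2=0 (differ) -> 1
  row 2 [0000010]: F1=1 F2=1 -> 0
  row 3 [0000011]: F1=1 F2=0 (differ) -> 1
  row 4 [0000100]: F1=1 F2=0 (differ) -> 1
  (every remaining row is evaluated the same way; all 128 results are listed next)
Full result column, 8 rows per line (p,q,r,s fixed per line; t,u,v runs 000..111 left to right):
  rows 0-7 [p,q,r,s=0000]: 01011010  (ones: 4)
  rows 8-15 [p,q,r,s=0001]: 10011111  (ones: 6)
  rows 16-23 [p,q,r,s=0010]: 10100101  (ones: 4)
  rows 24-31 [p,q,r,s=0011]: 01100000  (ones: 2)
  rows 32-39 [p,q,r,s=0100]: 01011010  (ones: 4)
  rows 40-47 [p,q,r,s=0101]: 10011111  (ones: 6)
  rows 48-55 [p,q,r,s=0110]: 10100101  (ones: 4)
  rows 56-63 [p,q,r,s=0111]: 01100000  (ones: 2)
  rows 64-71 [p,q,r,s=1000]: 01011010  (ones: 4)
  rows 72-79 [p,q,r,s=1001]: 10011111  (ones: 6)
  rows 80-87 [p,q,r,s=1010]: 10100101  (ones: 4)
  rows 88-95 [p,q,r,s=1011]: 01100000  (ones: 2)
  rows 96-103 [p,q,r,s=1100]: 01011010  (ones: 4)
  rows 104-111 [p,q,r,s=1101]: 10011111  (ones: 6)
  rows 112-119 [p,q,r,s=1110]: 10100101  (ones: 4)
  rows 120-127 [p,q,r,s=1111]: 01100000  (ones: 2)
Disagreements = 4+6+4+2+4+6+4+2+4+6+4+2+4+6+4+2 = 64

64


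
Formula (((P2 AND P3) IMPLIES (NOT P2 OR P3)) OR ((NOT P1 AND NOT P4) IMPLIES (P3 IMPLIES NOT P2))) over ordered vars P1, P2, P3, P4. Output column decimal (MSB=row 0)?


Formula: (((P2 AND P3) IMPLIES (NOT P2 OR P3)) OR ((NOT P1 AND NOT P4) IMPLIES (P3 IMPLIES NOT P2))) over P1, P2, P3, P4 (16 rows)
Evaluate each row (bits = P1,P2,P3,P4, MSB first):
  row 0 [0000]: (((0 AND 0) IMPLIES (NOT 0 OR 0)) OR ((NOT 0 AND NOT 0) IMPLIES (0 IMPLIES NOT 0))) -> 1
  row 1 [0001]: (((0 AND 0) IMPLIES (NOT 0 OR 0)) OR ((NOT 0 AND NOT 1) IMPLIES (0 IMPLIES NOT 0))) -> 1
  row 2 [0010]: (((0 AND 1) IMPLIES (NOT 0 OR 1)) OR ((NOT 0 AND NOT 0) IMPLIES (1 IMPLIES NOT 0))) -> 1
  row 3 [0011]: (((0 AND 1) IMPLIES (NOT 0 OR 1)) OR ((NOT 0 AND NOT 1) IMPLIES (1 IMPLIES NOT 0))) -> 1
  row 4 [0100]: (((1 AND 0) IMPLIES (NOT 1 OR 0)) OR ((NOT 0 AND NOT 0) IMPLIES (0 IMPLIES NOT 1))) -> 1
  row 5 [0101]: (((1 AND 0) IMPLIES (NOT 1 OR 0)) OR ((NOT 0 AND NOT 1) IMPLIES (0 IMPLIES NOT 1))) -> 1
  row 6 [0110]: (((1 AND 1) IMPLIES (NOT 1 OR 1)) OR ((NOT 0 AND NOT 0) IMPLIES (1 IMPLIES NOT 1))) -> 1
  row 7 [0111]: (((1 AND 1) IMPLIES (NOT 1 OR 1)) OR ((NOT 0 AND NOT 1) IMPLIES (1 IMPLIES NOT 1))) -> 1
  row 8 [1000]: (((0 AND 0) IMPLIES (NOT 0 OR 0)) OR ((NOT 1 AND NOT 0) IMPLIES (0 IMPLIES NOT 0))) -> 1
  row 9 [1001]: (((0 AND 0) IMPLIES (NOT 0 OR 0)) OR ((NOT 1 AND NOT 1) IMPLIES (0 IMPLIES NOT 0))) -> 1
  row 10 [1010]: (((0 AND 1) IMPLIES (NOT 0 OR 1)) OR ((NOT 1 AND NOT 0) IMPLIES (1 IMPLIES NOT 0))) -> 1
  row 11 [1011]: (((0 AND 1) IMPLIES (NOT 0 OR 1)) OR ((NOT 1 AND NOT 1) IMPLIES (1 IMPLIES NOT 0))) -> 1
  row 12 [1100]: (((1 AND 0) IMPLIES (NOT 1 OR 0)) OR ((NOT 1 AND NOT 0) IMPLIES (0 IMPLIES NOT 1))) -> 1
  row 13 [1101]: (((1 AND 0) IMPLIES (NOT 1 OR 0)) OR ((NOT 1 AND NOT 1) IMPLIES (0 IMPLIES NOT 1))) -> 1
  row 14 [1110]: (((1 AND 1) IMPLIES (NOT 1 OR 1)) OR ((NOT 1 AND NOT 0) IMPLIES (1 IMPLIES NOT 1))) -> 1
  row 15 [1111]: (((1 AND 1) IMPLIES (NOT 1 OR 1)) OR ((NOT 1 AND NOT 1) IMPLIES (1 IMPLIES NOT 1))) -> 1
Full result column, 4 rows per line (P1,P2 fixed per line; P3,P4 runs 00..11 left to right):
  rows 0-3 [P1,P2=00]: 1111  = hex F
  rows 4-7 [P1,P2=01]: 1111  = hex F
  rows 8-11 [P1,P2=10]: 1111  = hex F
  rows 12-15 [P1,P2=11]: 1111  = hex F
Output column (row 0 .. row 15) = 1111111111111111
Output column grouped in 4s = 1111 1111 1111 1111 = 0xFFFF
Convert to decimal digit by digit (value = value*16 + digit):
  F -> 15
  15*16 + 15 (F) = 255
  255*16 + 15 (F) = 4095
  4095*16 + 15 (F) = 65535
Decimal = 65535

65535


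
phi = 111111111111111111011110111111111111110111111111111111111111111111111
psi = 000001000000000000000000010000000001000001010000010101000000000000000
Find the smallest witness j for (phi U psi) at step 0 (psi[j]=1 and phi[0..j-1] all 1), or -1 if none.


(phi U psi) at 0: need smallest j with psi[j]=1 and phi[i]=1 for all i in [0,j).
Scan from step 0:
  step 0: phi=1, psi=0 -> continue
  step 1: phi=1, psi=0 -> continue
  step 2: phi=1, psi=0 -> continue
  step 3: phi=1, psi=0 -> continue
  step 5: psi=1 and phi held for [0,5) -> witness found
Witness step = 5

5


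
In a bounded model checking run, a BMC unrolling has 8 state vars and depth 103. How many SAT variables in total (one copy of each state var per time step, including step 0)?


BMC unrolls to depth k, creating one copy of each state var for steps 0..k.
Step count = 103 + 1 = 104 (steps 0 through 103)
Vars per step = 8
Total = 8 * 104 = 832

832


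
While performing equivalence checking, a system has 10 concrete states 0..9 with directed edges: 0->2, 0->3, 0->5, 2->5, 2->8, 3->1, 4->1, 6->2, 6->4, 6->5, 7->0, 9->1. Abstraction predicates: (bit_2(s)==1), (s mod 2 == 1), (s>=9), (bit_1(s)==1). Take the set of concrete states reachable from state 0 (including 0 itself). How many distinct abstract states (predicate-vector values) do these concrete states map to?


BFS from 0:
Concrete reachable: {0, 1, 2, 3, 5, 8}
Abstract via predicates (bit_2(s)==1), (s mod 2 == 1), (s>=9), (bit_1(s)==1):
  (0,0,0,0) <- {0, 8}
  (0,0,0,1) <- {2}
  (0,1,0,0) <- {1}
  (0,1,0,1) <- {3}
  (1,1,0,0) <- {5}
Distinct abstract states = 5

5


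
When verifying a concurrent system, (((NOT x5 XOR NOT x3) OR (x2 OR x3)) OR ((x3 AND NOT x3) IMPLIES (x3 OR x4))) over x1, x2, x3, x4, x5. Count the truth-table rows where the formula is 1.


Formula: (((NOT x5 XOR NOT x3) OR (x2 OR x3)) OR ((x3 AND NOT x3) IMPLIES (x3 OR x4))) over 5 vars (32 rows)
Evaluate each row (x1, x2, x3, x4, x5 as bits, MSB first):
  row 0 [00000]: (((NOT 0 XOR NOT 0) OR (0 OR 0)) OR ((0 AND NOT 0) IMPLIES (0 OR 0))) -> 1
  row 1 [00001]: (((NOT 1 XOR NOT 0) OR (0 OR 0)) OR ((0 AND NOT 0) IMPLIES (0 OR 0))) -> 1
  row 2 [00010]: (((NOT 0 XOR NOT 0) OR (0 OR 0)) OR ((0 AND NOT 0) IMPLIES (0 OR 1))) -> 1
  row 3 [00011]: (((NOT 1 XOR NOT 0) OR (0 OR 0)) OR ((0 AND NOT 0) IMPLIES (0 OR 1))) -> 1
  row 4 [00100]: (((NOT 0 XOR NOT 1) OR (0 OR 1)) OR ((1 AND NOT 1) IMPLIES (1 OR 0))) -> 1
  row 5 [00101]: (((NOT 1 XOR NOT 1) OR (0 OR 1)) OR ((1 AND NOT 1) IMPLIES (1 OR 0))) -> 1
  row 6 [00110]: (((NOT 0 XOR NOT 1) OR (0 OR 1)) OR ((1 AND NOT 1) IMPLIES (1 OR 1))) -> 1
  row 7 [00111]: (((NOT 1 XOR NOT 1) OR (0 OR 1)) OR ((1 AND NOT 1) IMPLIES (1 OR 1))) -> 1
  row 8 [01000]: (((NOT 0 XOR NOT 0) OR (1 OR 0)) OR ((0 AND NOT 0) IMPLIES (0 OR 0))) -> 1
  row 9 [01001]: (((NOT 1 XOR NOT 0) OR (1 OR 0)) OR ((0 AND NOT 0) IMPLIES (0 OR 0))) -> 1
  row 10 [01010]: (((NOT 0 XOR NOT 0) OR (1 OR 0)) OR ((0 AND NOT 0) IMPLIES (0 OR 1))) -> 1
  row 11 [01011]: (((NOT 1 XOR NOT 0) OR (1 OR 0)) OR ((0 AND NOT 0) IMPLIES (0 OR 1))) -> 1
  row 12 [01100]: (((NOT 0 XOR NOT 1) OR (1 OR 1)) OR ((1 AND NOT 1) IMPLIES (1 OR 0))) -> 1
  row 13 [01101]: (((NOT 1 XOR NOT 1) OR (1 OR 1)) OR ((1 AND NOT 1) IMPLIES (1 OR 0))) -> 1
  row 14 [01110]: (((NOT 0 XOR NOT 1) OR (1 OR 1)) OR ((1 AND NOT 1) IMPLIES (1 OR 1))) -> 1
  row 15 [01111]: (((NOT 1 XOR NOT 1) OR (1 OR 1)) OR ((1 AND NOT 1) IMPLIES (1 OR 1))) -> 1
  row 16 [10000]: (((NOT 0 XOR NOT 0) OR (0 OR 0)) OR ((0 AND NOT 0) IMPLIES (0 OR 0))) -> 1
  row 17 [10001]: (((NOT 1 XOR NOT 0) OR (0 OR 0)) OR ((0 AND NOT 0) IMPLIES (0 OR 0))) -> 1
  row 18 [10010]: (((NOT 0 XOR NOT 0) OR (0 OR 0)) OR ((0 AND NOT 0) IMPLIES (0 OR 1))) -> 1
  row 19 [10011]: (((NOT 1 XOR NOT 0) OR (0 OR 0)) OR ((0 AND NOT 0) IMPLIES (0 OR 1))) -> 1
  row 20 [10100]: (((NOT 0 XOR NOT 1) OR (0 OR 1)) OR ((1 AND NOT 1) IMPLIES (1 OR 0))) -> 1
  row 21 [10101]: (((NOT 1 XOR NOT 1) OR (0 OR 1)) OR ((1 AND NOT 1) IMPLIES (1 OR 0))) -> 1
  row 22 [10110]: (((NOT 0 XOR NOT 1) OR (0 OR 1)) OR ((1 AND NOT 1) IMPLIES (1 OR 1))) -> 1
  row 23 [10111]: (((NOT 1 XOR NOT 1) OR (0 OR 1)) OR ((1 AND NOT 1) IMPLIES (1 OR 1))) -> 1
  row 24 [11000]: (((NOT 0 XOR NOT 0) OR (1 OR 0)) OR ((0 AND NOT 0) IMPLIES (0 OR 0))) -> 1
  row 25 [11001]: (((NOT 1 XOR NOT 0) OR (1 OR 0)) OR ((0 AND NOT 0) IMPLIES (0 OR 0))) -> 1
  row 26 [11010]: (((NOT 0 XOR NOT 0) OR (1 OR 0)) OR ((0 AND NOT 0) IMPLIES (0 OR 1))) -> 1
  row 27 [11011]: (((NOT 1 XOR NOT 0) OR (1 OR 0)) OR ((0 AND NOT 0) IMPLIES (0 OR 1))) -> 1
  row 28 [11100]: (((NOT 0 XOR NOT 1) OR (1 OR 1)) OR ((1 AND NOT 1) IMPLIES (1 OR 0))) -> 1
  row 29 [11101]: (((NOT 1 XOR NOT 1) OR (1 OR 1)) OR ((1 AND NOT 1) IMPLIES (1 OR 0))) -> 1
  row 30 [11110]: (((NOT 0 XOR NOT 1) OR (1 OR 1)) OR ((1 AND NOT 1) IMPLIES (1 OR 1))) -> 1
  row 31 [11111]: (((NOT 1 XOR NOT 1) OR (1 OR 1)) OR ((1 AND NOT 1) IMPLIES (1 OR 1))) -> 1
Full result column, 8 rows per line (x1,x2 fixed per line; x3,x4,x5 runs 000..111 left to right):
  rows 0-7 [x1,x2=00]: 11111111  (ones: 8)
  rows 8-15 [x1,x2=01]: 11111111  (ones: 8)
  rows 16-23 [x1,x2=10]: 11111111  (ones: 8)
  rows 24-31 [x1,x2=11]: 11111111  (ones: 8)
Count of 1-rows = 8+8+8+8 = 32

32


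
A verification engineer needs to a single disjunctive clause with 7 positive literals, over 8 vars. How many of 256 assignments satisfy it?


Step 1: Total=2^8=256
Step 2: Unsat when all 7 false: 2^1=2
Step 3: Sat=256-2=254

254


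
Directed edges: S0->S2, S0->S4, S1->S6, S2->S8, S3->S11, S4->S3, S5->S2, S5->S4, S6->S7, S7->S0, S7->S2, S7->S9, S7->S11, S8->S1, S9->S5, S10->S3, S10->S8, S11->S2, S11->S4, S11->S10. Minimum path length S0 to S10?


BFS layer-by-layer from S0:
  dist 0: {S0}
  dist 1: {S2, S4}
  dist 2: {S3, S8}
  dist 3: {S1, S11}
  dist 4: {S6, S10}
  -> S10 reached at distance 4
Shortest path length = 4

4


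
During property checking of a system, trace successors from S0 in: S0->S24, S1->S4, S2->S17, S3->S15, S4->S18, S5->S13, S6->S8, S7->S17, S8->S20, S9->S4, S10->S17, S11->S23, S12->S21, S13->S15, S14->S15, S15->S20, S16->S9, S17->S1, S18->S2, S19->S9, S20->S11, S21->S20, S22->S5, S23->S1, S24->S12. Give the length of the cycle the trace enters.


Trace from S0 until a state repeats:
  S0 -> S24 -> S12 -> S21 -> S20 -> S11 -> S23 -> S1 -> S4 -> S18 -> S2 -> S17 -> S1
S1 first seen at step 7, revisited at step 12.
Cycle length = 12 - 7 = 5

5


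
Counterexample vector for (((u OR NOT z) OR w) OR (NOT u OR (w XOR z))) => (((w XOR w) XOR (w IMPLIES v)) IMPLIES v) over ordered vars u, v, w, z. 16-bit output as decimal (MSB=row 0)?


F1 = (((u OR NOT z) OR w) OR (NOT u OR (w XOR z)))
F2 = (((w XOR w) XOR (w IMPLIES v)) IMPLIES v)
Counterexample to F1=>F2 is where F1=1 and F2=0.
Evaluate each row (bits = u,v,w,z, MSB first):
  row 0 [0000]: F1=1 F2=0 -> F1&~F2 -> 1
  row 1 [0001]: F1=1 F2=0 -> F1&~F2 -> 1
  row 2 [0010]: F1=1 F2=1 -> F1&~F2 -> 0
  row 3 [0011]: F1=1 F2=1 -> F1&~F2 -> 0
  row 4 [0100]: F1=1 F2=1 -> F1&~F2 -> 0
  row 5 [0101]: F1=1 F2=1 -> F1&~F2 -> 0
  row 6 [0110]: F1=1 F2=1 -> F1&~F2 -> 0
  row 7 [0111]: F1=1 F2=1 -> F1&~F2 -> 0
  row 8 [1000]: F1=1 F2=0 -> F1&~F2 -> 1
  row 9 [1001]: F1=1 F2=0 -> F1&~F2 -> 1
  row 10 [1010]: F1=1 F2=1 -> F1&~F2 -> 0
  row 11 [1011]: F1=1 F2=1 -> F1&~F2 -> 0
  row 12 [1100]: F1=1 F2=1 -> F1&~F2 -> 0
  row 13 [1101]: F1=1 F2=1 -> F1&~F2 -> 0
  row 14 [1110]: F1=1 F2=1 -> F1&~F2 -> 0
  row 15 [1111]: F1=1 F2=1 -> F1&~F2 -> 0
Full result column, 4 rows per line (u,v fixed per line; w,z runs 00..11 left to right):
  rows 0-3 [u,v=00]: 1100  = hex C
  rows 4-7 [u,v=01]: 0000  = hex 0
  rows 8-11 [u,v=10]: 1100  = hex C
  rows 12-15 [u,v=11]: 0000  = hex 0
Counterexample vector (row 0 .. row 15) = 1100000011000000
Output column grouped in 4s = 1100 0000 1100 0000 = 0xC0C0
Convert to decimal digit by digit (value = value*16 + digit):
  C -> 12
  12*16 + 0 = 192
  192*16 + 12 (C) = 3084
  3084*16 + 0 = 49344
Decimal = 49344

49344


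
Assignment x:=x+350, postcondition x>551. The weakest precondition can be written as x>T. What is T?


Formula: wp(x:=E, P) = P[E/x] (substitute E for x in postcondition)
Step 1: Postcondition: x>551
Step 2: Substitute x+350 for x: x+350>551
Step 3: Solve for x: x > 551-350 = 201

201


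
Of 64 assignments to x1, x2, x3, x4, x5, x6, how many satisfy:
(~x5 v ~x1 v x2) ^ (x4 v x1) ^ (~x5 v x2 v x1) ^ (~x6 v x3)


CNF with 4 clauses over 6 vars (64 assignments).
An assignment satisfies CNF iff every clause has >=1 true literal.
Check each row (bits = x1,x2,x3,x4,x5,x6; clause T/F shown):
  row 0 [000000]: clauses=TFTT -> 0
  row 1 [000001]: clauses=TFTF -> 0
  row 2 [000010]: clauses=TFFT -> 0
  row 3 [000011]: clauses=TFFF -> 0
  row 4 [000100]: clauses=TTTT -> 1
  (every remaining row is evaluated the same way; all 64 results are listed next)
Full result column, 8 rows per line (x1,x2,x3 fixed per line; x4,x5,x6 runs 000..111 left to right):
  rows 0-7 [x1,x2,x3=000]: 00001000  (ones: 1)
  rows 8-15 [x1,x2,x3=001]: 00001100  (ones: 2)
  rows 16-23 [x1,x2,x3=010]: 00001010  (ones: 2)
  rows 24-31 [x1,x2,x3=011]: 00001111  (ones: 4)
  rows 32-39 [x1,x2,x3=100]: 10001000  (ones: 2)
  rows 40-47 [x1,x2,x3=101]: 11001100  (ones: 4)
  rows 48-55 [x1,x2,x3=110]: 10101010  (ones: 4)
  rows 56-63 [x1,x2,x3=111]: 11111111  (ones: 8)
Satisfying assignments = 1+2+2+4+2+4+4+8 = 27

27


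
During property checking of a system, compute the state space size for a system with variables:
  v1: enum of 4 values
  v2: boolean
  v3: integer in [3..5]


State space = product of domain sizes of all variables.
Domain sizes:
  v1 (enum of 4 values): 4
  v2 (boolean): 2
  v3 (integer in [3..5]): 3
Product = 4 * 2 * 3 = 24

24


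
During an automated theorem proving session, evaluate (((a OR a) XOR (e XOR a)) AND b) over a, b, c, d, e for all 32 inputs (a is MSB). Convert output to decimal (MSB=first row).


Formula: (((a OR a) XOR (e XOR a)) AND b) over a, b, c, d, e (32 rows)
Evaluate each row (bits = a,b,c,d,e, MSB first):
  row 0 [00000]: (((0 OR 0) XOR (0 XOR 0)) AND 0) -> 0
  row 1 [00001]: (((0 OR 0) XOR (1 XOR 0)) AND 0) -> 0
  row 2 [00010]: (((0 OR 0) XOR (0 XOR 0)) AND 0) -> 0
  row 3 [00011]: (((0 OR 0) XOR (1 XOR 0)) AND 0) -> 0
  row 4 [00100]: (((0 OR 0) XOR (0 XOR 0)) AND 0) -> 0
  row 5 [00101]: (((0 OR 0) XOR (1 XOR 0)) AND 0) -> 0
  row 6 [00110]: (((0 OR 0) XOR (0 XOR 0)) AND 0) -> 0
  row 7 [00111]: (((0 OR 0) XOR (1 XOR 0)) AND 0) -> 0
  row 8 [01000]: (((0 OR 0) XOR (0 XOR 0)) AND 1) -> 0
  row 9 [01001]: (((0 OR 0) XOR (1 XOR 0)) AND 1) -> 1
  row 10 [01010]: (((0 OR 0) XOR (0 XOR 0)) AND 1) -> 0
  row 11 [01011]: (((0 OR 0) XOR (1 XOR 0)) AND 1) -> 1
  row 12 [01100]: (((0 OR 0) XOR (0 XOR 0)) AND 1) -> 0
  row 13 [01101]: (((0 OR 0) XOR (1 XOR 0)) AND 1) -> 1
  row 14 [01110]: (((0 OR 0) XOR (0 XOR 0)) AND 1) -> 0
  row 15 [01111]: (((0 OR 0) XOR (1 XOR 0)) AND 1) -> 1
  row 16 [10000]: (((1 OR 1) XOR (0 XOR 1)) AND 0) -> 0
  row 17 [10001]: (((1 OR 1) XOR (1 XOR 1)) AND 0) -> 0
  row 18 [10010]: (((1 OR 1) XOR (0 XOR 1)) AND 0) -> 0
  row 19 [10011]: (((1 OR 1) XOR (1 XOR 1)) AND 0) -> 0
  row 20 [10100]: (((1 OR 1) XOR (0 XOR 1)) AND 0) -> 0
  row 21 [10101]: (((1 OR 1) XOR (1 XOR 1)) AND 0) -> 0
  row 22 [10110]: (((1 OR 1) XOR (0 XOR 1)) AND 0) -> 0
  row 23 [10111]: (((1 OR 1) XOR (1 XOR 1)) AND 0) -> 0
  row 24 [11000]: (((1 OR 1) XOR (0 XOR 1)) AND 1) -> 0
  row 25 [11001]: (((1 OR 1) XOR (1 XOR 1)) AND 1) -> 1
  row 26 [11010]: (((1 OR 1) XOR (0 XOR 1)) AND 1) -> 0
  row 27 [11011]: (((1 OR 1) XOR (1 XOR 1)) AND 1) -> 1
  row 28 [11100]: (((1 OR 1) XOR (0 XOR 1)) AND 1) -> 0
  row 29 [11101]: (((1 OR 1) XOR (1 XOR 1)) AND 1) -> 1
  row 30 [11110]: (((1 OR 1) XOR (0 XOR 1)) AND 1) -> 0
  row 31 [11111]: (((1 OR 1) XOR (1 XOR 1)) AND 1) -> 1
Full result column, 4 rows per line (a,b,c fixed per line; d,e runs 00..11 left to right):
  rows 0-3 [a,b,c=000]: 0000  = hex 0
  rows 4-7 [a,b,c=001]: 0000  = hex 0
  rows 8-11 [a,b,c=010]: 0101  = hex 5
  rows 12-15 [a,b,c=011]: 0101  = hex 5
  rows 16-19 [a,b,c=100]: 0000  = hex 0
  rows 20-23 [a,b,c=101]: 0000  = hex 0
  rows 24-27 [a,b,c=110]: 0101  = hex 5
  rows 28-31 [a,b,c=111]: 0101  = hex 5
Output column (row 0 .. row 31) = 00000000010101010000000001010101
Output column grouped in 4s = 0000 0000 0101 0101 0000 0000 0101 0101 = 0x00550055
Convert to decimal digit by digit (value = value*16 + digit):
  0 -> 0
  0*16 + 0 = 0
  0*16 + 5 = 5
  5*16 + 5 = 85
  85*16 + 0 = 1360
  1360*16 + 0 = 21760
  21760*16 + 5 = 348165
  348165*16 + 5 = 5570645
Decimal = 5570645

5570645


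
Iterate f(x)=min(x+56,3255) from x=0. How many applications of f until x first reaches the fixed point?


Step 1: x=0, cap=3255, increment=56
Step 2: x grows by 56 each step until capped at 3255; fixed point is x=3255
Step 3: iterations = ceil(3255/56) = 59

59


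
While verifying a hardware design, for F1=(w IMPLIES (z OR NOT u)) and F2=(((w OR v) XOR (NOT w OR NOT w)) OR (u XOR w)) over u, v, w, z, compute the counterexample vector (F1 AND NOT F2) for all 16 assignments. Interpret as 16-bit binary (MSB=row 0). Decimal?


F1 = (w IMPLIES (z OR NOT u))
F2 = (((w OR v) XOR (NOT w OR NOT w)) OR (u XOR w))
Counterexample to F1=>F2 is where F1=1 and F2=0.
Evaluate each row (bits = u,v,w,z, MSB first):
  row 0 [0000]: F1=1 F2=1 -> F1&~F2 -> 0
  row 1 [0001]: F1=1 F2=1 -> F1&~F2 -> 0
  row 2 [0010]: F1=1 F2=1 -> F1&~F2 -> 0
  row 3 [0011]: F1=1 F2=1 -> F1&~F2 -> 0
  row 4 [0100]: F1=1 F2=0 -> F1&~F2 -> 1
  row 5 [0101]: F1=1 F2=0 -> F1&~F2 -> 1
  row 6 [0110]: F1=1 F2=1 -> F1&~F2 -> 0
  row 7 [0111]: F1=1 F2=1 -> F1&~F2 -> 0
  row 8 [1000]: F1=1 F2=1 -> F1&~F2 -> 0
  row 9 [1001]: F1=1 F2=1 -> F1&~F2 -> 0
  row 10 [1010]: F1=0 F2=1 -> F1&~F2 -> 0
  row 11 [1011]: F1=1 F2=1 -> F1&~F2 -> 0
  row 12 [1100]: F1=1 F2=1 -> F1&~F2 -> 0
  row 13 [1101]: F1=1 F2=1 -> F1&~F2 -> 0
  row 14 [1110]: F1=0 F2=1 -> F1&~F2 -> 0
  row 15 [1111]: F1=1 F2=1 -> F1&~F2 -> 0
Full result column, 4 rows per line (u,v fixed per line; w,z runs 00..11 left to right):
  rows 0-3 [u,v=00]: 0000  = hex 0
  rows 4-7 [u,v=01]: 1100  = hex C
  rows 8-11 [u,v=10]: 0000  = hex 0
  rows 12-15 [u,v=11]: 0000  = hex 0
Counterexample vector (row 0 .. row 15) = 0000110000000000
Output column grouped in 4s = 0000 1100 0000 0000 = 0x0C00
Convert to decimal digit by digit (value = value*16 + digit):
  0 -> 0
  0*16 + 12 (C) = 12
  12*16 + 0 = 192
  192*16 + 0 = 3072
Decimal = 3072

3072
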